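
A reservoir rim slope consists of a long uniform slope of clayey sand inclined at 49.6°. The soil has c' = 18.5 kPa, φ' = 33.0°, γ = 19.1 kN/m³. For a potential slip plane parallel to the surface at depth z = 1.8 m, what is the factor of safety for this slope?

FS = 1.64

For an infinite slope with a slip plane parallel to the surface (no pore pressure): FS = [c' + γz cos²β tanφ'] / [γz sinβ cosβ].
γz = 19.1·1.8 = 34.38 kN/m²
Numerator = 18.5 + 34.38·cos²49.6°·tan33.0° = 18.5 + 34.38·0.4201·0.6494 = 27.879 kPa
Denominator = 34.38·sin49.6°·cos49.6° = 34.38·0.7615·0.6481 = 16.969 kPa
FS = 27.879 / 16.969 = 1.643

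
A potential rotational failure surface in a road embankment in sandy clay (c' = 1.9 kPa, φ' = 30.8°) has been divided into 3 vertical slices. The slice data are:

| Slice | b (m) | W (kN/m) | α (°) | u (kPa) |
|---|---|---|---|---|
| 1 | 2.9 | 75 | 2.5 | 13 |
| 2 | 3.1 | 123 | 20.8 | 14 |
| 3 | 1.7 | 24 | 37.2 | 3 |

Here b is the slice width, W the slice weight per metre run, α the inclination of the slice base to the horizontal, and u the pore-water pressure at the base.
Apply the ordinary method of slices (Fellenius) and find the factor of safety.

Ordinary method of slices: FS = Σ[c'·Δl_i + (W_i cosα_i − u_i·Δl_i)·tanφ'] / Σ W_i sinα_i, with Δl_i = b_i / cosα_i.
Slice 1: Δl = 2.9/cos2.5° = 2.903 m; N'_1 = 75·cos2.5° − 13·2.903 = 37.2; c'Δl = 5.52; W sinα = 3.3
Slice 2: Δl = 3.1/cos20.8° = 3.316 m; N'_2 = 123·cos20.8° − 14·3.316 = 68.6; c'Δl = 6.30; W sinα = 43.7
Slice 3: Δl = 1.7/cos37.2° = 2.134 m; N'_3 = 24·cos37.2° − 3·2.134 = 12.7; c'Δl = 4.06; W sinα = 14.5
Σc'Δl = 15.9 kN/m; ΣN' = 118.5 kN/m; ΣW sinα = 61.5 kN/m
Resisting = 15.9 + 118.5·tan30.8° = 15.9 + 70.6 = 86.5 kN/m
FS = 86.5 / 61.5 = 1.407

FS = 1.41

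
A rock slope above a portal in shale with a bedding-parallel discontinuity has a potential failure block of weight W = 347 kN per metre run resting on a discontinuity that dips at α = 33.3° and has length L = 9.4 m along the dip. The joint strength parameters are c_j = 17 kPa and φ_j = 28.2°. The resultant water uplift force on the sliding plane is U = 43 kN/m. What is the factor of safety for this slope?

FS = 1.53

Resolving the block weight along and normal to the plane and applying the Mohr–Coulomb strength on the joint:
N' = W cosα − U = 347·cos33.3° − 43 = 247.0 kN/m
Driving force T = W sinα = 347·sin33.3° = 190.5 kN/m
Resisting force R = c_j·L + N'·tanφ_j = 17·9.4 + 247.0·tan28.2° = 159.8 + 132.5 = 292.3 kN/m
FS = R / T = 292.3 / 190.5 = 1.534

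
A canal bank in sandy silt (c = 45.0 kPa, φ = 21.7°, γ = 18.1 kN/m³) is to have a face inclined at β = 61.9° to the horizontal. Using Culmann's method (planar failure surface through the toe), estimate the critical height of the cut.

Culmann's analysis gives the critical failure plane at α_cr = (β + φ)/2 = (61.9 + 21.7)/2 = 41.8°, and the critical height
H_c = (4c/γ) · sinβ cosφ / [1 − cos(β − φ)]
    = (4·45.0/18.1) · sin61.9°·cos21.7° / [1 − cos(40.2°)]
    = 9.945 · 0.8821·0.9291 / [1 − 0.7638]
    = 9.945 · 0.8196 / 0.2362
    = 34.51 m

H_c = 34.51 m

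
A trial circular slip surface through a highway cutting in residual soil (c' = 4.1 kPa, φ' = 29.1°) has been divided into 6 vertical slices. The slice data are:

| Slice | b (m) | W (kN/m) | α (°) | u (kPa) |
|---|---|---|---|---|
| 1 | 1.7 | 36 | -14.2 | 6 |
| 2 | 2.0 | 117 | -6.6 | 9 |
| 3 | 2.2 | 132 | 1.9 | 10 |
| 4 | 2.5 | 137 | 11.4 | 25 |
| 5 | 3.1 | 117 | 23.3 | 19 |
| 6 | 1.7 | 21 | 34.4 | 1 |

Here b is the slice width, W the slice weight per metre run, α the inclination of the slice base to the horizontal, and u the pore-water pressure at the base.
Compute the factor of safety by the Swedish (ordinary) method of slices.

FS = 3.84

Ordinary method of slices: FS = Σ[c'·Δl_i + (W_i cosα_i − u_i·Δl_i)·tanφ'] / Σ W_i sinα_i, with Δl_i = b_i / cosα_i.
Slice 1: Δl = 1.7/cos(-14.2°) = 1.754 m; N'_1 = 36·cos(-14.2°) − 6·1.754 = 24.4; c'Δl = 7.19; W sinα = -8.8
Slice 2: Δl = 2.0/cos(-6.6°) = 2.013 m; N'_2 = 117·cos(-6.6°) − 9·2.013 = 98.1; c'Δl = 8.25; W sinα = -13.4
Slice 3: Δl = 2.2/cos1.9° = 2.201 m; N'_3 = 132·cos1.9° − 10·2.201 = 109.9; c'Δl = 9.02; W sinα = 4.4
Slice 4: Δl = 2.5/cos11.4° = 2.550 m; N'_4 = 137·cos11.4° − 25·2.550 = 70.5; c'Δl = 10.46; W sinα = 27.1
Slice 5: Δl = 3.1/cos23.3° = 3.375 m; N'_5 = 117·cos23.3° − 19·3.375 = 43.3; c'Δl = 13.84; W sinα = 46.3
Slice 6: Δl = 1.7/cos34.4° = 2.060 m; N'_6 = 21·cos34.4° − 1·2.060 = 15.3; c'Δl = 8.45; W sinα = 11.9
Σc'Δl = 57.2 kN/m; ΣN' = 361.5 kN/m; ΣW sinα = 67.3 kN/m
Resisting = 57.2 + 361.5·tan29.1° = 57.2 + 201.2 = 258.4 kN/m
FS = 258.4 / 67.3 = 3.839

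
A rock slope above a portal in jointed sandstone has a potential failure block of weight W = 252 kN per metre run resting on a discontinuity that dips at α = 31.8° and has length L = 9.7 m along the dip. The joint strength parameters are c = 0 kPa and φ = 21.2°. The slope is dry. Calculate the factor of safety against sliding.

Resolving the block weight along and normal to the plane and applying the Mohr–Coulomb strength on the joint:
N' = W cosα = 252·cos31.8° = 214.2 kN/m
Driving force T = W sinα = 252·sin31.8° = 132.8 kN/m
Resisting force R = c·L + N'·tanφ = 0·9.7 + 214.2·tan21.2° = 0.0 + 83.1 = 83.1 kN/m
FS = R / T = 83.1 / 132.8 = 0.626

FS = 0.63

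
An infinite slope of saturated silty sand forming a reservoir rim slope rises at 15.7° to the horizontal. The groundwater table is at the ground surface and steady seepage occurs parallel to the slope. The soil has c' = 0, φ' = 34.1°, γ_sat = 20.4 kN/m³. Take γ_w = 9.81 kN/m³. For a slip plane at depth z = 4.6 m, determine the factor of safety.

With seepage parallel to the slope and the water table at the surface, the effective normal stress on the slip plane uses the buoyant unit weight γ' = γ_sat − γ_w while the driving shear stress uses γ_sat:
FS = [c' + γ' z cos²β tanφ'] / [γ_sat z sinβ cosβ]
(For c' = 0 this reduces to FS = (γ'/γ_sat)·tanφ'/tanβ.)
γ' = 20.4 − 9.81 = 10.59 kN/m³
Numerator = 0.0 + 10.59·4.6·cos²15.7°·tan34.1° = 0.0 + 10.59·4.6·0.9268·0.6771 = 30.567 kPa
Denominator = 20.4·4.6·sin15.7°·cos15.7° = 20.4·4.6·0.2706·0.9627 = 24.446 kPa
FS = 30.567 / 24.446 = 1.250

FS = 1.25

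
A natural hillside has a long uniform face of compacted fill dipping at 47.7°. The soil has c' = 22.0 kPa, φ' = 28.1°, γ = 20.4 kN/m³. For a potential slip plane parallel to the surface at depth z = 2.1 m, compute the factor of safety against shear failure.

For an infinite slope with a slip plane parallel to the surface (no pore pressure): FS = [c' + γz cos²β tanφ'] / [γz sinβ cosβ].
γz = 20.4·2.1 = 42.84 kN/m²
Numerator = 22.0 + 42.84·cos²47.7°·tan28.1° = 22.0 + 42.84·0.4529·0.5340 = 32.361 kPa
Denominator = 42.84·sin47.7°·cos47.7° = 42.84·0.7396·0.6730 = 21.325 kPa
FS = 32.361 / 21.325 = 1.518

FS = 1.52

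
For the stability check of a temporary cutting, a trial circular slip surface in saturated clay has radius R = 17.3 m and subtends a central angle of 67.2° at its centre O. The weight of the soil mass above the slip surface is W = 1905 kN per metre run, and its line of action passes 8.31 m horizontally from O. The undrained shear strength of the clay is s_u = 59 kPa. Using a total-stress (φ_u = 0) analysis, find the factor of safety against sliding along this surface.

FS = 1.31

Taking moments about the centre O, the resisting moment is provided by the undrained shear strength acting along the arc:
Arc length L_a = R·θ = 17.3·(67.2°·π/180) = 17.3·1.1729 = 20.29 m
M_R = s_u·L_a·R = 59·20.29·17.3 = 20710.5 kN·m/m
M_D = W·d = 1905·8.31 = 15830.6 kN·m/m
FS = M_R / M_D = 20710.5 / 15830.6 = 1.308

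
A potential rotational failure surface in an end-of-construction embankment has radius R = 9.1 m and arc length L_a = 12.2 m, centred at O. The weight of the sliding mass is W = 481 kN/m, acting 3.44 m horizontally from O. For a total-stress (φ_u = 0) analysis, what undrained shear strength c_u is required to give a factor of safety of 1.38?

FS = c_u·L_a·R / (W·d), so c_u = FS·W·d / (L_a·R).
c_u = 1.38·481·3.44 / (12.20·9.1) = 2283.4 / 111.02 = 20.57 kPa

c_u = 20.6 kPa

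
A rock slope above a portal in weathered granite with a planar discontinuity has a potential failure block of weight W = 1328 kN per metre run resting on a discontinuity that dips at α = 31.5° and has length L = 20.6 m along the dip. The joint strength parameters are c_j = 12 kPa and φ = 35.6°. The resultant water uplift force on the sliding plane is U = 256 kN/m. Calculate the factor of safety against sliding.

Resolving the block weight along and normal to the plane and applying the Mohr–Coulomb strength on the joint:
N' = W cosα − U = 1328·cos31.5° − 256 = 876.3 kN/m
Driving force T = W sinα = 1328·sin31.5° = 693.9 kN/m
Resisting force R = c_j·L + N'·tanφ = 12·20.6 + 876.3·tan35.6° = 247.2 + 627.4 = 874.6 kN/m
FS = R / T = 874.6 / 693.9 = 1.260

FS = 1.26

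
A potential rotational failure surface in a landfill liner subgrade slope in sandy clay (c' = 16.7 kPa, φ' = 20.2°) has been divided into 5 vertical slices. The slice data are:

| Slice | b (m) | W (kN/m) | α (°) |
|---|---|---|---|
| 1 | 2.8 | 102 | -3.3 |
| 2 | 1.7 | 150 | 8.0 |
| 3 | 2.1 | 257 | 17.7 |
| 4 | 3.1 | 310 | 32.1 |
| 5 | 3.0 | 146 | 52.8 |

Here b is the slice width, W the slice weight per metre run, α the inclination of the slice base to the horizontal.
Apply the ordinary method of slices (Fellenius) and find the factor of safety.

Ordinary method of slices: FS = Σ[c'·Δl_i + (W_i cosα_i)·tanφ'] / Σ W_i sinα_i, with Δl_i = b_i / cosα_i.
Slice 1: Δl = 2.8/cos(-3.3°) = 2.805 m; N'_1 = 102·cos(-3.3°) = 101.8; c'Δl = 46.84; W sinα = -5.9
Slice 2: Δl = 1.7/cos8.0° = 1.717 m; N'_2 = 150·cos8.0° = 148.5; c'Δl = 28.67; W sinα = 20.9
Slice 3: Δl = 2.1/cos17.7° = 2.204 m; N'_3 = 257·cos17.7° = 244.8; c'Δl = 36.81; W sinα = 78.1
Slice 4: Δl = 3.1/cos32.1° = 3.659 m; N'_4 = 310·cos32.1° = 262.6; c'Δl = 61.11; W sinα = 164.7
Slice 5: Δl = 3.0/cos52.8° = 4.962 m; N'_5 = 146·cos52.8° = 88.3; c'Δl = 82.86; W sinα = 116.3
Σc'Δl = 256.3 kN/m; ΣN' = 846.1 kN/m; ΣW sinα = 374.2 kN/m
Resisting = 256.3 + 846.1·tan20.2° = 256.3 + 311.3 = 567.6 kN/m
FS = 567.6 / 374.2 = 1.517

FS = 1.52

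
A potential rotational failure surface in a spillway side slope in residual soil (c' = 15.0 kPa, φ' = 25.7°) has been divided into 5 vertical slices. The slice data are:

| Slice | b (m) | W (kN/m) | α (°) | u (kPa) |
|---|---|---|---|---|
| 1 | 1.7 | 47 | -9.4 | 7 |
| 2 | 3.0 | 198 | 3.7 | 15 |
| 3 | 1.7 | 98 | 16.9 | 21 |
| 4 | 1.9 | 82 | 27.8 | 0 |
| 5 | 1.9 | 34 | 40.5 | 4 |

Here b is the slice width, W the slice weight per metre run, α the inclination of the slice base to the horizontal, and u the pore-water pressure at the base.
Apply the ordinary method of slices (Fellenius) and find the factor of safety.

FS = 3.48

Ordinary method of slices: FS = Σ[c'·Δl_i + (W_i cosα_i − u_i·Δl_i)·tanφ'] / Σ W_i sinα_i, with Δl_i = b_i / cosα_i.
Slice 1: Δl = 1.7/cos(-9.4°) = 1.723 m; N'_1 = 47·cos(-9.4°) − 7·1.723 = 34.3; c'Δl = 25.85; W sinα = -7.7
Slice 2: Δl = 3.0/cos3.7° = 3.006 m; N'_2 = 198·cos3.7° − 15·3.006 = 152.5; c'Δl = 45.09; W sinα = 12.8
Slice 3: Δl = 1.7/cos16.9° = 1.777 m; N'_3 = 98·cos16.9° − 21·1.777 = 56.5; c'Δl = 26.65; W sinα = 28.5
Slice 4: Δl = 1.9/cos27.8° = 2.148 m; N'_4 = 82·cos27.8° − 0·2.148 = 72.5; c'Δl = 32.22; W sinα = 38.2
Slice 5: Δl = 1.9/cos40.5° = 2.499 m; N'_5 = 34·cos40.5° − 4·2.499 = 15.9; c'Δl = 37.48; W sinα = 22.1
Σc'Δl = 167.3 kN/m; ΣN' = 331.7 kN/m; ΣW sinα = 93.9 kN/m
Resisting = 167.3 + 331.7·tan25.7° = 167.3 + 159.6 = 326.9 kN/m
FS = 326.9 / 93.9 = 3.481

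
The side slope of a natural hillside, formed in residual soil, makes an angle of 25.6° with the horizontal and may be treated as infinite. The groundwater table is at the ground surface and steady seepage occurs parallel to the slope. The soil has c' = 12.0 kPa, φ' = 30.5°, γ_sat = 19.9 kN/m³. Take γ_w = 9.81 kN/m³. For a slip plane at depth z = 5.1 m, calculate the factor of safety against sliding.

With seepage parallel to the slope and the water table at the surface, the effective normal stress on the slip plane uses the buoyant unit weight γ' = γ_sat − γ_w while the driving shear stress uses γ_sat:
FS = [c' + γ' z cos²β tanφ'] / [γ_sat z sinβ cosβ]
γ' = 19.9 − 9.81 = 10.09 kN/m³
Numerator = 12.0 + 10.09·5.1·cos²25.6°·tan30.5° = 12.0 + 10.09·5.1·0.8133·0.5890 = 36.653 kPa
Denominator = 19.9·5.1·sin25.6°·cos25.6° = 19.9·5.1·0.4321·0.9018 = 39.548 kPa
FS = 36.653 / 39.548 = 0.927

FS = 0.93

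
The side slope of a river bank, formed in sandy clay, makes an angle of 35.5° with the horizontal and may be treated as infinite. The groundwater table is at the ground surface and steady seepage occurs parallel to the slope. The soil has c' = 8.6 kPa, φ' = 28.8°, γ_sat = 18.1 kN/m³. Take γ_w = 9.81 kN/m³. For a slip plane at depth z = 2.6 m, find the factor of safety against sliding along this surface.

With seepage parallel to the slope and the water table at the surface, the effective normal stress on the slip plane uses the buoyant unit weight γ' = γ_sat − γ_w while the driving shear stress uses γ_sat:
FS = [c' + γ' z cos²β tanφ'] / [γ_sat z sinβ cosβ]
γ' = 18.1 − 9.81 = 8.29 kN/m³
Numerator = 8.6 + 8.29·2.6·cos²35.5°·tan28.8° = 8.6 + 8.29·2.6·0.6628·0.5498 = 16.454 kPa
Denominator = 18.1·2.6·sin35.5°·cos35.5° = 18.1·2.6·0.5807·0.8141 = 22.248 kPa
FS = 16.454 / 22.248 = 0.740

FS = 0.74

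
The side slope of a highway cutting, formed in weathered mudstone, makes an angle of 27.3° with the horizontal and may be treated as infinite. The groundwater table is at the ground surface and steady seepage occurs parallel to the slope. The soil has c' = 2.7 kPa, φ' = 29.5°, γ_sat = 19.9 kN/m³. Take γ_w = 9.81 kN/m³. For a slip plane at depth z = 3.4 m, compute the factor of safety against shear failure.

With seepage parallel to the slope and the water table at the surface, the effective normal stress on the slip plane uses the buoyant unit weight γ' = γ_sat − γ_w while the driving shear stress uses γ_sat:
FS = [c' + γ' z cos²β tanφ'] / [γ_sat z sinβ cosβ]
γ' = 19.9 − 9.81 = 10.09 kN/m³
Numerator = 2.7 + 10.09·3.4·cos²27.3°·tan29.5° = 2.7 + 10.09·3.4·0.7896·0.5658 = 18.026 kPa
Denominator = 19.9·3.4·sin27.3°·cos27.3° = 19.9·3.4·0.4586·0.8886 = 27.576 kPa
FS = 18.026 / 27.576 = 0.654

FS = 0.65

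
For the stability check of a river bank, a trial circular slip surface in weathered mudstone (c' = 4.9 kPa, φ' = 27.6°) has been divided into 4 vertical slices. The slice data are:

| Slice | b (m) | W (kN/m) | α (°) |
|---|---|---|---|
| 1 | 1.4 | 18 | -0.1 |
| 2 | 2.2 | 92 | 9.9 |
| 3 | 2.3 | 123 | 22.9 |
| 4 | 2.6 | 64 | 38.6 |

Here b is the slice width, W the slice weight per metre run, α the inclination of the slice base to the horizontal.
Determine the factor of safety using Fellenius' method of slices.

FS = 1.82

Ordinary method of slices: FS = Σ[c'·Δl_i + (W_i cosα_i)·tanφ'] / Σ W_i sinα_i, with Δl_i = b_i / cosα_i.
Slice 1: Δl = 1.4/cos(-0.1°) = 1.400 m; N'_1 = 18·cos(-0.1°) = 18.0; c'Δl = 6.86; W sinα = -0.0
Slice 2: Δl = 2.2/cos9.9° = 2.233 m; N'_2 = 92·cos9.9° = 90.6; c'Δl = 10.94; W sinα = 15.8
Slice 3: Δl = 2.3/cos22.9° = 2.497 m; N'_3 = 123·cos22.9° = 113.3; c'Δl = 12.23; W sinα = 47.9
Slice 4: Δl = 2.6/cos38.6° = 3.327 m; N'_4 = 64·cos38.6° = 50.0; c'Δl = 16.30; W sinα = 39.9
Σc'Δl = 46.3 kN/m; ΣN' = 272.0 kN/m; ΣW sinα = 103.6 kN/m
Resisting = 46.3 + 272.0·tan27.6° = 46.3 + 142.2 = 188.5 kN/m
FS = 188.5 / 103.6 = 1.820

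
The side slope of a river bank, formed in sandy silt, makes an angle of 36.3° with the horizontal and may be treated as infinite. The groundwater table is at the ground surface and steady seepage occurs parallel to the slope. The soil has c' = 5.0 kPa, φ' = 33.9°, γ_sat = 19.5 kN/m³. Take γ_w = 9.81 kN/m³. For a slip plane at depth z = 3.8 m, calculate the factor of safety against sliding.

FS = 0.60

With seepage parallel to the slope and the water table at the surface, the effective normal stress on the slip plane uses the buoyant unit weight γ' = γ_sat − γ_w while the driving shear stress uses γ_sat:
FS = [c' + γ' z cos²β tanφ'] / [γ_sat z sinβ cosβ]
γ' = 19.5 − 9.81 = 9.69 kN/m³
Numerator = 5.0 + 9.69·3.8·cos²36.3°·tan33.9° = 5.0 + 9.69·3.8·0.6495·0.6720 = 21.071 kPa
Denominator = 19.5·3.8·sin36.3°·cos36.3° = 19.5·3.8·0.5920·0.8059 = 35.355 kPa
FS = 21.071 / 35.355 = 0.596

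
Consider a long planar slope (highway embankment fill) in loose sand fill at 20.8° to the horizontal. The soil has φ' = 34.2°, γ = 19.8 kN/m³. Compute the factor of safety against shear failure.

FS = 1.79

For a dry cohesionless infinite slope the factor of safety is FS = tanφ' / tanβ.
FS = tan34.2° / tan20.8° = 0.6796 / 0.3799 = 1.789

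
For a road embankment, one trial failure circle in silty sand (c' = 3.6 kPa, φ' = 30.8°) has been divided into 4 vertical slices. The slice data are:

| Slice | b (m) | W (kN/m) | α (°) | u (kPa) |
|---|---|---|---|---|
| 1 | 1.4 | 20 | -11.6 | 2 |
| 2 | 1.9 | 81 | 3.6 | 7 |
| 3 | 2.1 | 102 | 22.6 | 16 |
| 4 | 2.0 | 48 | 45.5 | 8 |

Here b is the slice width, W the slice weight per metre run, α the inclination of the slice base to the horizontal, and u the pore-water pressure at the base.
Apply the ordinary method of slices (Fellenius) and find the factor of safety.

FS = 1.63

Ordinary method of slices: FS = Σ[c'·Δl_i + (W_i cosα_i − u_i·Δl_i)·tanφ'] / Σ W_i sinα_i, with Δl_i = b_i / cosα_i.
Slice 1: Δl = 1.4/cos(-11.6°) = 1.429 m; N'_1 = 20·cos(-11.6°) − 2·1.429 = 16.7; c'Δl = 5.15; W sinα = -4.0
Slice 2: Δl = 1.9/cos3.6° = 1.904 m; N'_2 = 81·cos3.6° − 7·1.904 = 67.5; c'Δl = 6.85; W sinα = 5.1
Slice 3: Δl = 2.1/cos22.6° = 2.275 m; N'_3 = 102·cos22.6° − 16·2.275 = 57.8; c'Δl = 8.19; W sinα = 39.2
Slice 4: Δl = 2.0/cos45.5° = 2.853 m; N'_4 = 48·cos45.5° − 8·2.853 = 10.8; c'Δl = 10.27; W sinα = 34.2
Σc'Δl = 30.5 kN/m; ΣN' = 152.8 kN/m; ΣW sinα = 74.5 kN/m
Resisting = 30.5 + 152.8·tan30.8° = 30.5 + 91.1 = 121.6 kN/m
FS = 121.6 / 74.5 = 1.632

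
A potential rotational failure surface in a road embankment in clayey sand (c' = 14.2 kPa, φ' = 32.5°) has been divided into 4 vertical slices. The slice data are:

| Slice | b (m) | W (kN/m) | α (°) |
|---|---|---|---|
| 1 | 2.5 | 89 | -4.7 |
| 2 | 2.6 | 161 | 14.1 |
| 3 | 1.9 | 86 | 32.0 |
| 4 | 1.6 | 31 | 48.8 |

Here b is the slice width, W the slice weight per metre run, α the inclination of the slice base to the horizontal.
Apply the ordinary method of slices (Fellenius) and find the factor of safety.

FS = 3.53

Ordinary method of slices: FS = Σ[c'·Δl_i + (W_i cosα_i)·tanφ'] / Σ W_i sinα_i, with Δl_i = b_i / cosα_i.
Slice 1: Δl = 2.5/cos(-4.7°) = 2.508 m; N'_1 = 89·cos(-4.7°) = 88.7; c'Δl = 35.62; W sinα = -7.3
Slice 2: Δl = 2.6/cos14.1° = 2.681 m; N'_2 = 161·cos14.1° = 156.1; c'Δl = 38.07; W sinα = 39.2
Slice 3: Δl = 1.9/cos32.0° = 2.240 m; N'_3 = 86·cos32.0° = 72.9; c'Δl = 31.81; W sinα = 45.6
Slice 4: Δl = 1.6/cos48.8° = 2.429 m; N'_4 = 31·cos48.8° = 20.4; c'Δl = 34.49; W sinα = 23.3
Σc'Δl = 140.0 kN/m; ΣN' = 338.2 kN/m; ΣW sinα = 100.8 kN/m
Resisting = 140.0 + 338.2·tan32.5° = 140.0 + 215.5 = 355.5 kN/m
FS = 355.5 / 100.8 = 3.525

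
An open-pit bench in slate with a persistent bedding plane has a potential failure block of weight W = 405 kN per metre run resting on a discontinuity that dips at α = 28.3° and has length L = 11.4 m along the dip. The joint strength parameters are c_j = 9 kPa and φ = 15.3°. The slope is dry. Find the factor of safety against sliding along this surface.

Resolving the block weight along and normal to the plane and applying the Mohr–Coulomb strength on the joint:
N' = W cosα = 405·cos28.3° = 356.6 kN/m
Driving force T = W sinα = 405·sin28.3° = 192.0 kN/m
Resisting force R = c_j·L + N'·tanφ = 9·11.4 + 356.6·tan15.3° = 102.6 + 97.6 = 200.2 kN/m
FS = R / T = 200.2 / 192.0 = 1.042

FS = 1.04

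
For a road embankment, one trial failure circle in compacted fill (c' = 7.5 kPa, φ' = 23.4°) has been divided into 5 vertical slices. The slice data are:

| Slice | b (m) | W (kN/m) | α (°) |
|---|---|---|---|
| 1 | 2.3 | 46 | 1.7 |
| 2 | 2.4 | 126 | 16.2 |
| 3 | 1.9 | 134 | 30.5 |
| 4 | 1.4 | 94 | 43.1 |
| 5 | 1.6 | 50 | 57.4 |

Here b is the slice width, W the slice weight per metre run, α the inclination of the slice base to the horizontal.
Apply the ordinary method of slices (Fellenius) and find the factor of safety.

FS = 1.20

Ordinary method of slices: FS = Σ[c'·Δl_i + (W_i cosα_i)·tanφ'] / Σ W_i sinα_i, with Δl_i = b_i / cosα_i.
Slice 1: Δl = 2.3/cos1.7° = 2.301 m; N'_1 = 46·cos1.7° = 46.0; c'Δl = 17.26; W sinα = 1.4
Slice 2: Δl = 2.4/cos16.2° = 2.499 m; N'_2 = 126·cos16.2° = 121.0; c'Δl = 18.74; W sinα = 35.2
Slice 3: Δl = 1.9/cos30.5° = 2.205 m; N'_3 = 134·cos30.5° = 115.5; c'Δl = 16.54; W sinα = 68.0
Slice 4: Δl = 1.4/cos43.1° = 1.917 m; N'_4 = 94·cos43.1° = 68.6; c'Δl = 14.38; W sinα = 64.2
Slice 5: Δl = 1.6/cos57.4° = 2.970 m; N'_5 = 50·cos57.4° = 26.9; c'Δl = 22.27; W sinα = 42.1
Σc'Δl = 89.2 kN/m; ΣN' = 378.0 kN/m; ΣW sinα = 210.9 kN/m
Resisting = 89.2 + 378.0·tan23.4° = 89.2 + 163.6 = 252.8 kN/m
FS = 252.8 / 210.9 = 1.199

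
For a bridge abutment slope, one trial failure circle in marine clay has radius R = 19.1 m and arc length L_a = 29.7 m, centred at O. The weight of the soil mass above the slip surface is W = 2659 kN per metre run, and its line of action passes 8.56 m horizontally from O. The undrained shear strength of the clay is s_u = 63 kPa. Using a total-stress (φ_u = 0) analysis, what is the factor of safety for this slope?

FS = 1.57

Taking moments about the centre O, the resisting moment is provided by the undrained shear strength acting along the arc:
M_R = s_u·L_a·R = 63·29.70·19.1 = 35738.0 kN·m/m
M_D = W·d = 2659·8.56 = 22761.0 kN·m/m
FS = M_R / M_D = 35738.0 / 22761.0 = 1.570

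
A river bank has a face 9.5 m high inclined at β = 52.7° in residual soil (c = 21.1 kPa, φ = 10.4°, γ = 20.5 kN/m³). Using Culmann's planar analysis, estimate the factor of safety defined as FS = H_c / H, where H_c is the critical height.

FS = 1.30

H_c = (4c/γ) · sinβ cosφ / [1 − cos(β − φ)]
    = (4·21.1/20.5) · sin52.7°·cos10.4° / [1 − cos42.3°]
    = 4.117 · 0.7824 / 0.2604 = 12.37 m
FS = H_c / H = 12.37 / 9.5 = 1.302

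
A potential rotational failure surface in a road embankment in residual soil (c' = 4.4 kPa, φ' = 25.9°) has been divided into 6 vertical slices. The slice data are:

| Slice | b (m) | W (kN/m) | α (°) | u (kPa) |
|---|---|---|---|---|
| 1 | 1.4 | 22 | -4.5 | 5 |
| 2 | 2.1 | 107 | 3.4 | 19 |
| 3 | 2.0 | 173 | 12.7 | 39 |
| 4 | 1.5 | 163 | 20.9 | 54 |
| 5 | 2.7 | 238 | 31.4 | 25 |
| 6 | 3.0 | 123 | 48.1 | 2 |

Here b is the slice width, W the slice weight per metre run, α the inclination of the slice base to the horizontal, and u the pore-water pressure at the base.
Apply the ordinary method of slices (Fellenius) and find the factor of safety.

FS = 0.87

Ordinary method of slices: FS = Σ[c'·Δl_i + (W_i cosα_i − u_i·Δl_i)·tanφ'] / Σ W_i sinα_i, with Δl_i = b_i / cosα_i.
Slice 1: Δl = 1.4/cos(-4.5°) = 1.404 m; N'_1 = 22·cos(-4.5°) − 5·1.404 = 14.9; c'Δl = 6.18; W sinα = -1.7
Slice 2: Δl = 2.1/cos3.4° = 2.104 m; N'_2 = 107·cos3.4° − 19·2.104 = 66.8; c'Δl = 9.26; W sinα = 6.3
Slice 3: Δl = 2.0/cos12.7° = 2.050 m; N'_3 = 173·cos12.7° − 39·2.050 = 88.8; c'Δl = 9.02; W sinα = 38.0
Slice 4: Δl = 1.5/cos20.9° = 1.606 m; N'_4 = 163·cos20.9° − 54·1.606 = 65.6; c'Δl = 7.06; W sinα = 58.1
Slice 5: Δl = 2.7/cos31.4° = 3.163 m; N'_5 = 238·cos31.4° − 25·3.163 = 124.1; c'Δl = 13.92; W sinα = 124.0
Slice 6: Δl = 3.0/cos48.1° = 4.492 m; N'_6 = 123·cos48.1° − 2·4.492 = 73.2; c'Δl = 19.77; W sinα = 91.6
Σc'Δl = 65.2 kN/m; ΣN' = 433.4 kN/m; ΣW sinα = 316.4 kN/m
Resisting = 65.2 + 433.4·tan25.9° = 65.2 + 210.4 = 275.6 kN/m
FS = 275.6 / 316.4 = 0.871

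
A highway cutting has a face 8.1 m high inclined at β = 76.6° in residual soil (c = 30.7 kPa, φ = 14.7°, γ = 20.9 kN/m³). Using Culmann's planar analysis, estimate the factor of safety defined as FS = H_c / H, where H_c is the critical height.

FS = 1.29

H_c = (4c/γ) · sinβ cosφ / [1 − cos(β − φ)]
    = (4·30.7/20.9) · sin76.6°·cos14.7° / [1 − cos61.9°]
    = 5.876 · 0.9409 / 0.5290 = 10.45 m
FS = H_c / H = 10.45 / 8.1 = 1.290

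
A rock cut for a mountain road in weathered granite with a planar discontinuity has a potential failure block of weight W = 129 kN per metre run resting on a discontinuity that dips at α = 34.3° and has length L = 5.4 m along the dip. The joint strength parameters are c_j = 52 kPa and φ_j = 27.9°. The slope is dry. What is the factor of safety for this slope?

Resolving the block weight along and normal to the plane and applying the Mohr–Coulomb strength on the joint:
N' = W cosα = 129·cos34.3° = 106.6 kN/m
Driving force T = W sinα = 129·sin34.3° = 72.7 kN/m
Resisting force R = c_j·L + N'·tanφ_j = 52·5.4 + 106.6·tan27.9° = 280.8 + 56.4 = 337.2 kN/m
FS = R / T = 337.2 / 72.7 = 4.639

FS = 4.64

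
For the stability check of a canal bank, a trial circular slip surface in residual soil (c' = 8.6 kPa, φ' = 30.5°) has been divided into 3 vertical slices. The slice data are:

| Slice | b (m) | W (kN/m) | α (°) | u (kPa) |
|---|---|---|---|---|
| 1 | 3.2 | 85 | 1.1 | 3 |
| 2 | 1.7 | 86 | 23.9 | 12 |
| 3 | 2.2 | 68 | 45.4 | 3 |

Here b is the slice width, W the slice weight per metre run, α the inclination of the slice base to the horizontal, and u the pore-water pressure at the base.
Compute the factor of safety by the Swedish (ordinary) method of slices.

FS = 2.01

Ordinary method of slices: FS = Σ[c'·Δl_i + (W_i cosα_i − u_i·Δl_i)·tanφ'] / Σ W_i sinα_i, with Δl_i = b_i / cosα_i.
Slice 1: Δl = 3.2/cos1.1° = 3.201 m; N'_1 = 85·cos1.1° − 3·3.201 = 75.4; c'Δl = 27.53; W sinα = 1.6
Slice 2: Δl = 1.7/cos23.9° = 1.859 m; N'_2 = 86·cos23.9° − 12·1.859 = 56.3; c'Δl = 15.99; W sinα = 34.8
Slice 3: Δl = 2.2/cos45.4° = 3.133 m; N'_3 = 68·cos45.4° − 3·3.133 = 38.3; c'Δl = 26.95; W sinα = 48.4
Σc'Δl = 70.5 kN/m; ΣN' = 170.0 kN/m; ΣW sinα = 84.9 kN/m
Resisting = 70.5 + 170.0·tan30.5° = 70.5 + 100.2 = 170.6 kN/m
FS = 170.6 / 84.9 = 2.010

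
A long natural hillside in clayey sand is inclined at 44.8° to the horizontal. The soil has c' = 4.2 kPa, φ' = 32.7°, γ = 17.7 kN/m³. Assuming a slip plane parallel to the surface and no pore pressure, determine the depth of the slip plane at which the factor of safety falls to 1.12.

z = 1.00 m

Setting FS = 1.12 in FS = [c' + γz cos²β tanφ'] / [γz sinβ cosβ] and solving for z:
z = c' / [γ cosβ (FS·sinβ − cosβ·tanφ')]
  = 4.2 / [17.7·cos44.8°·(1.12·sin44.8° − cos44.8°·tan32.7°)]
  = 4.2 / [17.7·0.7096·(1.12·0.7046 − 0.7096·0.6420)]
  = 4.2 / 4.1905 = 1.002 m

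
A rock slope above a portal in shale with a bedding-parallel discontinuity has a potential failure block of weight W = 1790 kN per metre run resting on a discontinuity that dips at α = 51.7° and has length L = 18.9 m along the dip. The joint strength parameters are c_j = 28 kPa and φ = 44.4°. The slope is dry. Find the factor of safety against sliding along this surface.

FS = 1.15

Resolving the block weight along and normal to the plane and applying the Mohr–Coulomb strength on the joint:
N' = W cosα = 1790·cos51.7° = 1109.4 kN/m
Driving force T = W sinα = 1790·sin51.7° = 1404.7 kN/m
Resisting force R = c_j·L + N'·tanφ = 28·18.9 + 1109.4·tan44.4° = 529.2 + 1086.4 = 1615.6 kN/m
FS = R / T = 1615.6 / 1404.7 = 1.150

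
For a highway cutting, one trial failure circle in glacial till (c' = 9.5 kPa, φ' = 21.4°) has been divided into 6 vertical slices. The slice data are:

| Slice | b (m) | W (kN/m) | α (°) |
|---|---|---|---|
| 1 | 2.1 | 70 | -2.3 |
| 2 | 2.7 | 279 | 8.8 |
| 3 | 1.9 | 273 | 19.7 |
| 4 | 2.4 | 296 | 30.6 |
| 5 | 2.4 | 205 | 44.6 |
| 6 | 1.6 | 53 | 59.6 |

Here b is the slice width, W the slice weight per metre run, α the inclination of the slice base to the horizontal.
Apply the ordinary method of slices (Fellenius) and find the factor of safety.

Ordinary method of slices: FS = Σ[c'·Δl_i + (W_i cosα_i)·tanφ'] / Σ W_i sinα_i, with Δl_i = b_i / cosα_i.
Slice 1: Δl = 2.1/cos(-2.3°) = 2.102 m; N'_1 = 70·cos(-2.3°) = 69.9; c'Δl = 19.97; W sinα = -2.8
Slice 2: Δl = 2.7/cos8.8° = 2.732 m; N'_2 = 279·cos8.8° = 275.7; c'Δl = 25.96; W sinα = 42.7
Slice 3: Δl = 1.9/cos19.7° = 2.018 m; N'_3 = 273·cos19.7° = 257.0; c'Δl = 19.17; W sinα = 92.0
Slice 4: Δl = 2.4/cos30.6° = 2.788 m; N'_4 = 296·cos30.6° = 254.8; c'Δl = 26.49; W sinα = 150.7
Slice 5: Δl = 2.4/cos44.6° = 3.371 m; N'_5 = 205·cos44.6° = 146.0; c'Δl = 32.02; W sinα = 143.9
Slice 6: Δl = 1.6/cos59.6° = 3.162 m; N'_6 = 53·cos59.6° = 26.8; c'Δl = 30.04; W sinα = 45.7
Σc'Δl = 153.6 kN/m; ΣN' = 1030.2 kN/m; ΣW sinα = 472.2 kN/m
Resisting = 153.6 + 1030.2·tan21.4° = 153.6 + 403.7 = 557.4 kN/m
FS = 557.4 / 472.2 = 1.180

FS = 1.18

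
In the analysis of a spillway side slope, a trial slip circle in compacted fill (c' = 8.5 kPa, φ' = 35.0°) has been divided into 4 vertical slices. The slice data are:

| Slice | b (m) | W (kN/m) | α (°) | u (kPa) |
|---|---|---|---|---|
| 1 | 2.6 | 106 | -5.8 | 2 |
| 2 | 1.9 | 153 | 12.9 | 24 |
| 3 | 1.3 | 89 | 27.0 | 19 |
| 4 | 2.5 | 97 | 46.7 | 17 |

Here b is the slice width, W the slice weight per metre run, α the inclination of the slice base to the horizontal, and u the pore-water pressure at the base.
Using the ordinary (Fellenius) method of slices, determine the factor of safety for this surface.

FS = 1.96

Ordinary method of slices: FS = Σ[c'·Δl_i + (W_i cosα_i − u_i·Δl_i)·tanφ'] / Σ W_i sinα_i, with Δl_i = b_i / cosα_i.
Slice 1: Δl = 2.6/cos(-5.8°) = 2.613 m; N'_1 = 106·cos(-5.8°) − 2·2.613 = 100.2; c'Δl = 22.21; W sinα = -10.7
Slice 2: Δl = 1.9/cos12.9° = 1.949 m; N'_2 = 153·cos12.9° − 24·1.949 = 102.4; c'Δl = 16.57; W sinα = 34.2
Slice 3: Δl = 1.3/cos27.0° = 1.459 m; N'_3 = 89·cos27.0° − 19·1.459 = 51.6; c'Δl = 12.40; W sinα = 40.4
Slice 4: Δl = 2.5/cos46.7° = 3.645 m; N'_4 = 97·cos46.7° − 17·3.645 = 4.6; c'Δl = 30.98; W sinα = 70.6
Σc'Δl = 82.2 kN/m; ΣN' = 258.7 kN/m; ΣW sinα = 134.4 kN/m
Resisting = 82.2 + 258.7·tan35.0° = 82.2 + 181.2 = 263.3 kN/m
FS = 263.3 / 134.4 = 1.959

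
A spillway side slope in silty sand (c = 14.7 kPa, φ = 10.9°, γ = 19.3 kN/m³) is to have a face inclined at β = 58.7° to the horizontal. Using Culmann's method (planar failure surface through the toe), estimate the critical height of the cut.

H_c = 7.79 m

Culmann's analysis gives the critical failure plane at α_cr = (β + φ)/2 = (58.7 + 10.9)/2 = 34.8°, and the critical height
H_c = (4c/γ) · sinβ cosφ / [1 − cos(β − φ)]
    = (4·14.7/19.3) · sin58.7°·cos10.9° / [1 − cos(47.8°)]
    = 3.047 · 0.8545·0.9820 / [1 − 0.6717]
    = 3.047 · 0.8390 / 0.3283
    = 7.79 m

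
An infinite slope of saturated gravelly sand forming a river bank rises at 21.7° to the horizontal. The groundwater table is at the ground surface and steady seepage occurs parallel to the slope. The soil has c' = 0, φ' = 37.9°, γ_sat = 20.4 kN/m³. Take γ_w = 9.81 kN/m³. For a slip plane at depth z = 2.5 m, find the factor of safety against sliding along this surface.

With seepage parallel to the slope and the water table at the surface, the effective normal stress on the slip plane uses the buoyant unit weight γ' = γ_sat − γ_w while the driving shear stress uses γ_sat:
FS = [c' + γ' z cos²β tanφ'] / [γ_sat z sinβ cosβ]
(For c' = 0 this reduces to FS = (γ'/γ_sat)·tanφ'/tanβ.)
γ' = 20.4 − 9.81 = 10.59 kN/m³
Numerator = 0.0 + 10.59·2.5·cos²21.7°·tan37.9° = 0.0 + 10.59·2.5·0.8633·0.7785 = 17.793 kPa
Denominator = 20.4·2.5·sin21.7°·cos21.7° = 20.4·2.5·0.3697·0.9291 = 17.521 kPa
FS = 17.793 / 17.521 = 1.016

FS = 1.02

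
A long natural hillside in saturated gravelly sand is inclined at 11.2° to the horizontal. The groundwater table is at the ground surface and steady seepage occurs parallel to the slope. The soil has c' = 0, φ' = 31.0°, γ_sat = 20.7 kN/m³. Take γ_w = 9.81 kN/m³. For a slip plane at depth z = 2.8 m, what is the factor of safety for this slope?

FS = 1.60

With seepage parallel to the slope and the water table at the surface, the effective normal stress on the slip plane uses the buoyant unit weight γ' = γ_sat − γ_w while the driving shear stress uses γ_sat:
FS = [c' + γ' z cos²β tanφ'] / [γ_sat z sinβ cosβ]
(For c' = 0 this reduces to FS = (γ'/γ_sat)·tanφ'/tanβ.)
γ' = 20.7 − 9.81 = 10.89 kN/m³
Numerator = 0.0 + 10.89·2.8·cos²11.2°·tan31.0° = 0.0 + 10.89·2.8·0.9623·0.6009 = 17.630 kPa
Denominator = 20.7·2.8·sin11.2°·cos11.2° = 20.7·2.8·0.1942·0.9810 = 11.043 kPa
FS = 17.630 / 11.043 = 1.596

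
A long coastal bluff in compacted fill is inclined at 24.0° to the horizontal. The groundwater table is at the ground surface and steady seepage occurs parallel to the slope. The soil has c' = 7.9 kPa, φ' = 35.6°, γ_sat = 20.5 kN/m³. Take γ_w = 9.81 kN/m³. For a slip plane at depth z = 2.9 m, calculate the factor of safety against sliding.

With seepage parallel to the slope and the water table at the surface, the effective normal stress on the slip plane uses the buoyant unit weight γ' = γ_sat − γ_w while the driving shear stress uses γ_sat:
FS = [c' + γ' z cos²β tanφ'] / [γ_sat z sinβ cosβ]
γ' = 20.5 − 9.81 = 10.69 kN/m³
Numerator = 7.9 + 10.69·2.9·cos²24.0°·tan35.6° = 7.9 + 10.69·2.9·0.8346·0.7159 = 26.423 kPa
Denominator = 20.5·2.9·sin24.0°·cos24.0° = 20.5·2.9·0.4067·0.9135 = 22.090 kPa
FS = 26.423 / 22.090 = 1.196

FS = 1.20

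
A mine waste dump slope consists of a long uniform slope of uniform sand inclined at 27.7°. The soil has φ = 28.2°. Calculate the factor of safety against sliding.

FS = 1.02

For a dry cohesionless infinite slope the factor of safety is FS = tanφ / tanβ.
FS = tan28.2° / tan27.7° = 0.5362 / 0.5250 = 1.021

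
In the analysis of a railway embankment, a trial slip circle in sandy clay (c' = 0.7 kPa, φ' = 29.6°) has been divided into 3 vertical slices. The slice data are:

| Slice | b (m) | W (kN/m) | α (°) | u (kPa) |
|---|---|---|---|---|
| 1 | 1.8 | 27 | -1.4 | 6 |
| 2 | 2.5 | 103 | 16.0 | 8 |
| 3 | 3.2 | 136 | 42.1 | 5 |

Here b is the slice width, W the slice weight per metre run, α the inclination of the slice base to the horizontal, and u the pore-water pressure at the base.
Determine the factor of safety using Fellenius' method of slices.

Ordinary method of slices: FS = Σ[c'·Δl_i + (W_i cosα_i − u_i·Δl_i)·tanφ'] / Σ W_i sinα_i, with Δl_i = b_i / cosα_i.
Slice 1: Δl = 1.8/cos(-1.4°) = 1.801 m; N'_1 = 27·cos(-1.4°) − 6·1.801 = 16.2; c'Δl = 1.26; W sinα = -0.7
Slice 2: Δl = 2.5/cos16.0° = 2.601 m; N'_2 = 103·cos16.0° − 8·2.601 = 78.2; c'Δl = 1.82; W sinα = 28.4
Slice 3: Δl = 3.2/cos42.1° = 4.313 m; N'_3 = 136·cos42.1° − 5·4.313 = 79.3; c'Δl = 3.02; W sinα = 91.2
Σc'Δl = 6.1 kN/m; ΣN' = 173.7 kN/m; ΣW sinα = 118.9 kN/m
Resisting = 6.1 + 173.7·tan29.6° = 6.1 + 98.7 = 104.8 kN/m
FS = 104.8 / 118.9 = 0.881

FS = 0.88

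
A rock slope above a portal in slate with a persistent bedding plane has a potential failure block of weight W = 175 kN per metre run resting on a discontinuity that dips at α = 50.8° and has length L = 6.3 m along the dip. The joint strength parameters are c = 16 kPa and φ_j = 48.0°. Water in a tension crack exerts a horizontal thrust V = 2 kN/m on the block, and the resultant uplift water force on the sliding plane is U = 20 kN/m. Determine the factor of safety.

FS = 1.46

Resolving the block weight along and normal to the plane and applying the Mohr–Coulomb strength on the joint:
N' = W cosα − U − V sinα = 175·cos50.8° − 20 − 2·sin50.8° = 89.1 kN/m
Driving force T = W sinα + V cosα = 175·sin50.8° + 2·cos50.8° = 136.9 kN/m
Resisting force R = c·L + N'·tanφ_j = 16·6.3 + 89.1·tan48.0° = 100.8 + 98.9 = 199.7 kN/m
FS = R / T = 199.7 / 136.9 = 1.459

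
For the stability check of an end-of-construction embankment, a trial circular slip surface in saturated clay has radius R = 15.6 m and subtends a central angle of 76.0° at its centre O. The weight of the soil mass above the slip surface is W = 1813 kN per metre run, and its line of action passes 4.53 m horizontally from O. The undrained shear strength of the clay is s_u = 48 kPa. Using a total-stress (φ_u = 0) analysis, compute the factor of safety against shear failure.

Taking moments about the centre O, the resisting moment is provided by the undrained shear strength acting along the arc:
Arc length L_a = R·θ = 15.6·(76.0°·π/180) = 15.6·1.3265 = 20.69 m
M_R = s_u·L_a·R = 48·20.69·15.6 = 15494.6 kN·m/m
M_D = W·d = 1813·4.53 = 8212.9 kN·m/m
FS = M_R / M_D = 15494.6 / 8212.9 = 1.887

FS = 1.89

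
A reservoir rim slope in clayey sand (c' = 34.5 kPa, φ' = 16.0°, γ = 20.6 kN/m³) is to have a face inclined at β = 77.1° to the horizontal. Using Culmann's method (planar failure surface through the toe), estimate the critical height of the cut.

Culmann's analysis gives the critical failure plane at α_cr = (β + φ')/2 = (77.1 + 16.0)/2 = 46.5°, and the critical height
H_c = (4c'/γ) · sinβ cosφ' / [1 − cos(β − φ')]
    = (4·34.5/20.6) · sin77.1°·cos16.0° / [1 − cos(61.1°)]
    = 6.699 · 0.9748·0.9613 / [1 − 0.4833]
    = 6.699 · 0.9370 / 0.5167
    = 12.15 m

H_c = 12.15 m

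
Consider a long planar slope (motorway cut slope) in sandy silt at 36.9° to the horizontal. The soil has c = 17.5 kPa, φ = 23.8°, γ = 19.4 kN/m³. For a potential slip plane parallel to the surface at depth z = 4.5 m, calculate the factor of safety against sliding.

For an infinite slope with a slip plane parallel to the surface (no pore pressure): FS = [c + γz cos²β tanφ] / [γz sinβ cosβ].
γz = 19.4·4.5 = 87.30 kN/m²
Numerator = 17.5 + 87.30·cos²36.9°·tan23.8° = 17.5 + 87.30·0.6395·0.4411 = 42.123 kPa
Denominator = 87.30·sin36.9°·cos36.9° = 87.30·0.6004·0.7997 = 41.917 kPa
FS = 42.123 / 41.917 = 1.005

FS = 1.00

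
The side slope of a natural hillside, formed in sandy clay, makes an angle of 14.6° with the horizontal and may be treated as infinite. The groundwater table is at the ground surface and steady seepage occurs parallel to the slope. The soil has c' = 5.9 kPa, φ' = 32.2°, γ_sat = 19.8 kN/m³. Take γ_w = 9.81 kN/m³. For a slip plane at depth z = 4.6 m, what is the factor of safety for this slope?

FS = 1.49

With seepage parallel to the slope and the water table at the surface, the effective normal stress on the slip plane uses the buoyant unit weight γ' = γ_sat − γ_w while the driving shear stress uses γ_sat:
FS = [c' + γ' z cos²β tanφ'] / [γ_sat z sinβ cosβ]
γ' = 19.8 − 9.81 = 9.99 kN/m³
Numerator = 5.9 + 9.99·4.6·cos²14.6°·tan32.2° = 5.9 + 9.99·4.6·0.9365·0.6297 = 33.000 kPa
Denominator = 19.8·4.6·sin14.6°·cos14.6° = 19.8·4.6·0.2521·0.9677 = 22.217 kPa
FS = 33.000 / 22.217 = 1.485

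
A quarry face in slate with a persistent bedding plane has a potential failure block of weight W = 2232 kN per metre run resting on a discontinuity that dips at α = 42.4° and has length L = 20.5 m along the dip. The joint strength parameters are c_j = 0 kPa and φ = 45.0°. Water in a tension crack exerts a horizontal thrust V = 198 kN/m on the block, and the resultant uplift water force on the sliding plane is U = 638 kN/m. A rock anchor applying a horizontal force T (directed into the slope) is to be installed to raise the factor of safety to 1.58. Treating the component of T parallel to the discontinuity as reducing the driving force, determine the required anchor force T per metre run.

T = 941 kN/m

Resolving forces along and normal to the sliding plane, with the horizontal anchor force T adding T·sinα to the effective normal force and T·cosα acting up the plane against the driving force:
FS = [c_jL + (W cosα − U − V sinα + T sinα) tanφ] / [W sinα + V cosα − T cosα]
Without the anchor: N' = 876.7 kN/m, driving T_d = 1651.3 kN/m, resisting R = 0·20.5 + 876.7·tan45.0° = 876.7 kN/m, FS = 0.53.
Setting FS = 1.58 and solving for T:
1.58·(1651.3 − T cos42.4°) = 876.7 + T sin42.4°·tan45.0°
T·(sin42.4°·tan45.0° + 1.58·cos42.4°) = 1.58·1651.3 − 876.7
T·(0.6743·1.0000 + 1.58·0.7385) = 2609.0 − 876.7 = 1732.3
T·1.8411 = 1732.3
T = 940.9 kN/m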